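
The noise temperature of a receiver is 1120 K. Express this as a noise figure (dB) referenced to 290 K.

F = 1 + T_e/T₀ = 1 + 1120/290 = 4.86207
NF = 10 log₁₀(4.86207) = 6.87 dB

6.87 dB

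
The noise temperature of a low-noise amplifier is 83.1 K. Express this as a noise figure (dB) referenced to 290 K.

1.09 dB

F = 1 + T_e/T₀ = 1 + 83.1/290 = 1.28655
NF = 10 log₁₀(1.28655) = 1.09 dB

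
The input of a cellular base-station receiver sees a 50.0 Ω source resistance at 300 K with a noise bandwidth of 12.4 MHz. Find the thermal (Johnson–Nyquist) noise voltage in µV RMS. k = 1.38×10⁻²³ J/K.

V_n = √(4kTRB)
4kTRB = 4 × 1.38×10⁻²³ × 300 × 5.00×10¹ × 1.24×10⁷ = 1.03×10⁻¹¹ V²
V_n = √(1.03×10⁻¹¹) = 3.20×10⁻⁶ V = 3.20 µV

3.20 µV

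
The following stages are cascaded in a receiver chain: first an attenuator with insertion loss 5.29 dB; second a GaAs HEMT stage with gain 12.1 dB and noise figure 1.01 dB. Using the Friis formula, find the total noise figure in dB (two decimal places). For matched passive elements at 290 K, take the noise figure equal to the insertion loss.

Convert to linear (a loss of L dB is a gain of −L dB): F_i = 10^(NF_i/10), G_i = 10^(G_i,dB/10)
  Stage 1: F_1 = 10^(5.29/10) = 3.381, G_1 = 10^(−5.29/10) = 0.2958
  Stage 2: F_2 = 10^(1.01/10) = 1.262, G_2 = 10^(12.1/10) = 16.22
Friis cascade:
  F = 3.381 + (1.262 − 1)/0.2958 = 4.266
NF = 10 log₁₀(4.266) = 6.30 dB

6.30 dB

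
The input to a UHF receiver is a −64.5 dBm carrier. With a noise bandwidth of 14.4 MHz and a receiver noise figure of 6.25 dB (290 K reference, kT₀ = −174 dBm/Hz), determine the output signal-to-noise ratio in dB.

Noise floor: N = −174 + 10 log₁₀(B) + NF
10 log₁₀(1.44×10⁷) = 71.58 dB
N = −174 + 71.58 + 6.25 = −96.17 dBm
SNR = P_sig − N = −64.5 − (−96.17) = 31.67 dB → 31.7 dB

31.7 dB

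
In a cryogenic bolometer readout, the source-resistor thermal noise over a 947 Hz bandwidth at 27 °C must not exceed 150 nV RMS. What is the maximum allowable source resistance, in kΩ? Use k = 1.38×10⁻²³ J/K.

T = 27 °C + 273.15 = 300.15 K
Johnson–Nyquist: V_n = √(4kTRB) ⇒ R = V_n² / (4kTB)
4kTB = 4 × 1.38×10⁻²³ × 300.15 × 9.47×10² = 1.57×10⁻¹⁷
R = (1.50×10⁻⁷)² / 1.57×10⁻¹⁷ = 1.43×10³ Ω = 1.43 kΩ

1.43 kΩ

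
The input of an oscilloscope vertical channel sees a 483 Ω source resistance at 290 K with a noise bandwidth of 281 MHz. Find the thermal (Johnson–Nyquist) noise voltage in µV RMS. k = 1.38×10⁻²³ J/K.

46.6 µV

V_n = √(4kTRB)
4kTRB = 4 × 1.38×10⁻²³ × 290 × 4.83×10² × 2.81×10⁸ = 2.17×10⁻⁹ V²
V_n = √(2.17×10⁻⁹) = 4.66×10⁻⁵ V = 46.6 µV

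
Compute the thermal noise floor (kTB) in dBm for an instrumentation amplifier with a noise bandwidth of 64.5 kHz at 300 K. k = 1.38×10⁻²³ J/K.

−125.7 dBm

P_n = kTB = 1.38×10⁻²³ × 300 × 6.45×10⁴ = 2.67×10⁻¹⁶ W
In dBm: 10 log₁₀(2.67×10⁻¹⁶ / 10⁻³) = −125.7 dBm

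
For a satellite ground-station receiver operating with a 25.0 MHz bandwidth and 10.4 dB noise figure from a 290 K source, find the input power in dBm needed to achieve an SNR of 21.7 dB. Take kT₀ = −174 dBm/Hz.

−67.9 dBm

Sensitivity = −174 + 10 log₁₀(B) + NF + SNR_min
= −174 + 73.98 + 10.4 + 21.7
= −67.92 dBm → −67.9 dBm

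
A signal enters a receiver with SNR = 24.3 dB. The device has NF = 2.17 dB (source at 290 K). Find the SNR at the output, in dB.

By definition F = SNR_in/SNR_out, so in dB: SNR_out = SNR_in − NF
SNR_out = 24.3 − 2.17 = 22.13 dB

22.13 dB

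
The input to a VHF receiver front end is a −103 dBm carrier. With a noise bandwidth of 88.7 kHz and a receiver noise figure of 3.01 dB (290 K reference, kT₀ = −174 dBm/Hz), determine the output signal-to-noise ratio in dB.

18.5 dB

Noise floor: N = −174 + 10 log₁₀(B) + NF
10 log₁₀(8.87×10⁴) = 49.48 dB
N = −174 + 49.48 + 3.01 = −121.51 dBm
SNR = P_sig − N = −103 − (−121.51) = 18.51 dB → 18.5 dB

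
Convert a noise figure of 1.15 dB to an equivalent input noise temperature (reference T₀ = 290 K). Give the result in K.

F = 10^(1.15/10) = 1.30317
T_e = (F − 1)·T₀ = (1.30317 − 1) × 290 = 87.9 K

87.9 K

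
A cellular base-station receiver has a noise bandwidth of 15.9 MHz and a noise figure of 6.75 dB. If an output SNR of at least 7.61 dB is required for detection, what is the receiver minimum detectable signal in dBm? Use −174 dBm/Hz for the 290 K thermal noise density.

Sensitivity = −174 + 10 log₁₀(B) + NF + SNR_min
= −174 + 72.01 + 6.75 + 7.61
= −87.63 dBm → −87.6 dBm

−87.6 dBm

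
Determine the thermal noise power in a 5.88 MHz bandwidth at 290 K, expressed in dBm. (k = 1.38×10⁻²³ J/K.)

P_n = kTB = 1.38×10⁻²³ × 290 × 5.88×10⁶ = 2.35×10⁻¹⁴ W
In dBm: 10 log₁₀(2.35×10⁻¹⁴ / 10⁻³) = −106.3 dBm

−106.3 dBm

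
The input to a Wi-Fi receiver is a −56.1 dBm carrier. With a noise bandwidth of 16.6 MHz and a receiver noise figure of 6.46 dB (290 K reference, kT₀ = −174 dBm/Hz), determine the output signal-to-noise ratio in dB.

Noise floor: N = −174 + 10 log₁₀(B) + NF
10 log₁₀(1.66×10⁷) = 72.2 dB
N = −174 + 72.2 + 6.46 = −95.34 dBm
SNR = P_sig − N = −56.1 − (−95.34) = 39.24 dB → 39.2 dB

39.2 dB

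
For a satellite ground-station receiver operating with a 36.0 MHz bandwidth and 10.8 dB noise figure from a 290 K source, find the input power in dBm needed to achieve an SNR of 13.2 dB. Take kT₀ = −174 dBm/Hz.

Sensitivity = −174 + 10 log₁₀(B) + NF + SNR_min
= −174 + 75.56 + 10.8 + 13.2
= −74.44 dBm → −74.4 dBm

−74.4 dBm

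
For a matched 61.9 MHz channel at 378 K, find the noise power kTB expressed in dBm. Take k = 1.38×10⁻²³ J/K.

P_n = kTB = 1.38×10⁻²³ × 378 × 6.19×10⁷ = 3.23×10⁻¹³ W
In dBm: 10 log₁₀(3.23×10⁻¹³ / 10⁻³) = −94.9 dBm

−94.9 dBm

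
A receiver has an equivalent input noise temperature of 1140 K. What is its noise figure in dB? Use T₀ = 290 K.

F = 1 + T_e/T₀ = 1 + 1140/290 = 4.93103
NF = 10 log₁₀(4.93103) = 6.93 dB

6.93 dB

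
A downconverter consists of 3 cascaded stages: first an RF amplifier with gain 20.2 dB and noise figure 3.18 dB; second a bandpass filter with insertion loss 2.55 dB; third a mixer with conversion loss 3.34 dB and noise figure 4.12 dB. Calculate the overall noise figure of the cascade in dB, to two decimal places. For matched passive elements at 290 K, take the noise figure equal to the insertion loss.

3.25 dB

Convert to linear (a loss of L dB is a gain of −L dB): F_i = 10^(NF_i/10), G_i = 10^(G_i,dB/10)
  Stage 1: F_1 = 10^(3.18/10) = 2.080, G_1 = 10^(20.2/10) = 104.7
  Stage 2: F_2 = 10^(2.55/10) = 1.799, G_2 = 10^(−2.55/10) = 0.5559
  Stage 3: F_3 = 10^(4.12/10) = 2.582, G_3 = 10^(−3.34/10) = 0.4634
Friis cascade:
  F = 2.080 + (1.799 − 1)/104.7 + (2.582 − 1)/58.21 = 2.115
NF = 10 log₁₀(2.115) = 3.25 dB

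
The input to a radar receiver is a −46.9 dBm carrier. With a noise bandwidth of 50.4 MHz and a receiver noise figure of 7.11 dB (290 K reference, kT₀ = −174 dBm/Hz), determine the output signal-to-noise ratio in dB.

43.0 dB

Noise floor: N = −174 + 10 log₁₀(B) + NF
10 log₁₀(5.04×10⁷) = 77.02 dB
N = −174 + 77.02 + 7.11 = −89.87 dBm
SNR = P_sig − N = −46.9 − (−89.87) = 42.97 dB → 43.0 dB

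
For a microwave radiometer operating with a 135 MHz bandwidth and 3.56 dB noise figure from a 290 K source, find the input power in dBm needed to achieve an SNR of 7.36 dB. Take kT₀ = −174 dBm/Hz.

Sensitivity = −174 + 10 log₁₀(B) + NF + SNR_min
= −174 + 81.3 + 3.56 + 7.36
= −81.78 dBm → −81.8 dBm

−81.8 dBm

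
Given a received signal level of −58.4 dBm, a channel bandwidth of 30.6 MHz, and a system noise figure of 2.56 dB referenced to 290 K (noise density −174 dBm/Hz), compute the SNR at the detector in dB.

Noise floor: N = −174 + 10 log₁₀(B) + NF
10 log₁₀(3.06×10⁷) = 74.86 dB
N = −174 + 74.86 + 2.56 = −96.58 dBm
SNR = P_sig − N = −58.4 − (−96.58) = 38.18 dB → 38.2 dB

38.2 dB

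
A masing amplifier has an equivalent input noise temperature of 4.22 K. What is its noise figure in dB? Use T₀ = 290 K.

0.063 dB

F = 1 + T_e/T₀ = 1 + 4.22/290 = 1.01455
NF = 10 log₁₀(1.01455) = 0.063 dB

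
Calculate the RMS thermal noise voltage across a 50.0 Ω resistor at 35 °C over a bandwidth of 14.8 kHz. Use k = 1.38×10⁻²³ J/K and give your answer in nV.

112 nV

T = 35 °C + 273.15 = 308.15 K
V_n = √(4kTRB)
4kTRB = 4 × 1.38×10⁻²³ × 308.15 × 5.00×10¹ × 1.48×10⁴ = 1.26×10⁻¹⁴ V²
V_n = √(1.26×10⁻¹⁴) = 1.12×10⁻⁷ V = 112 nV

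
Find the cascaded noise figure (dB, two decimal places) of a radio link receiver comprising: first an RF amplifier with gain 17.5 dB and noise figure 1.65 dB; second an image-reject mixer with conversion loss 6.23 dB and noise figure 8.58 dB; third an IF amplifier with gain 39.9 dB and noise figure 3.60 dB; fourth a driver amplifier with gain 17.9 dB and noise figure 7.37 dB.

2.22 dB

Convert to linear (a loss of L dB is a gain of −L dB): F_i = 10^(NF_i/10), G_i = 10^(G_i,dB/10)
  Stage 1: F_1 = 10^(1.65/10) = 1.462, G_1 = 10^(17.5/10) = 56.23
  Stage 2: F_2 = 10^(8.58/10) = 7.211, G_2 = 10^(−6.23/10) = 0.2382
  Stage 3: F_3 = 10^(3.60/10) = 2.291, G_3 = 10^(39.9/10) = 9772
  Stage 4: F_4 = 10^(7.37/10) = 5.458, G_4 = 10^(17.9/10) = 61.66
Friis cascade:
  F = 1.462 + (7.211 − 1)/56.23 + (2.291 − 1)/13.40 + (5.458 − 1)/1.309×10⁵ = 1.669
NF = 10 log₁₀(1.669) = 2.22 dB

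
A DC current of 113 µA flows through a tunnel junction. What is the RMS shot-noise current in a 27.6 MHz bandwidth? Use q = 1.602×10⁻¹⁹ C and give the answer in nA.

I_n = √(2qI·B)
2qI·B = 2 × 1.602×10⁻¹⁹ × 1.13×10⁻⁴ × 2.76×10⁷ = 9.99×10⁻¹⁶ A²
I_n = √(9.99×10⁻¹⁶) = 3.16×10⁻⁸ A = 31.6 nA

31.6 nA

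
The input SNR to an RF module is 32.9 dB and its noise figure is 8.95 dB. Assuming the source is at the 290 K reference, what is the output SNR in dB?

By definition F = SNR_in/SNR_out, so in dB: SNR_out = SNR_in − NF
SNR_out = 32.9 − 8.95 = 23.95 dB

23.95 dB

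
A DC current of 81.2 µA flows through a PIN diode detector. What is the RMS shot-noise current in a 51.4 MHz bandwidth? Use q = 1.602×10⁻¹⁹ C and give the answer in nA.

I_n = √(2qI·B)
2qI·B = 2 × 1.602×10⁻¹⁹ × 8.12×10⁻⁵ × 5.14×10⁷ = 1.34×10⁻¹⁵ A²
I_n = √(1.34×10⁻¹⁵) = 3.66×10⁻⁸ A = 36.6 nA

36.6 nA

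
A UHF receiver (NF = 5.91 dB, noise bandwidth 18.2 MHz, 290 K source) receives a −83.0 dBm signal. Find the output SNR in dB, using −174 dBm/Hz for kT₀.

Noise floor: N = −174 + 10 log₁₀(B) + NF
10 log₁₀(1.82×10⁷) = 72.6 dB
N = −174 + 72.6 + 5.91 = −95.49 dBm
SNR = P_sig − N = −83.0 − (−95.49) = 12.49 dB → 12.5 dB

12.5 dB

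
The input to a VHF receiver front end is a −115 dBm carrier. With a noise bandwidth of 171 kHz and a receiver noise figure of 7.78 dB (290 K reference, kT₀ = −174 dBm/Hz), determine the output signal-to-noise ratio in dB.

−1.1 dB

Noise floor: N = −174 + 10 log₁₀(B) + NF
10 log₁₀(1.71×10⁵) = 52.33 dB
N = −174 + 52.33 + 7.78 = −113.89 dBm
SNR = P_sig − N = −115 − (−113.89) = −1.11 dB → −1.1 dB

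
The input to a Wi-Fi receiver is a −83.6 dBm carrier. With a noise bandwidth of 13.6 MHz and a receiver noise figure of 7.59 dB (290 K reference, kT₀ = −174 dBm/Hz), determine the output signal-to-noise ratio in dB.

11.5 dB

Noise floor: N = −174 + 10 log₁₀(B) + NF
10 log₁₀(1.36×10⁷) = 71.34 dB
N = −174 + 71.34 + 7.59 = −95.07 dBm
SNR = P_sig − N = −83.6 − (−95.07) = 11.47 dB → 11.5 dB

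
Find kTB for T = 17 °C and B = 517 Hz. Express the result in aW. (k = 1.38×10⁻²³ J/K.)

T = 17 °C + 273.15 = 290.15 K
P_n = kTB = 1.38×10⁻²³ × 290.15 × 5.17×10² = 2.07×10⁻¹⁸ W = 2.07 aW

2.07 aW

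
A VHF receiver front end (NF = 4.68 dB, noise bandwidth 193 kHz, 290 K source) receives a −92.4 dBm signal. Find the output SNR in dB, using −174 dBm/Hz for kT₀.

Noise floor: N = −174 + 10 log₁₀(B) + NF
10 log₁₀(1.93×10⁵) = 52.86 dB
N = −174 + 52.86 + 4.68 = −116.46 dBm
SNR = P_sig − N = −92.4 − (−116.46) = 24.06 dB → 24.1 dB

24.1 dB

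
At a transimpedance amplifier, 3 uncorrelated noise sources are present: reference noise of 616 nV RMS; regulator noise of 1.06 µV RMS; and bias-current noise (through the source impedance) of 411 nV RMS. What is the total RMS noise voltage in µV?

Uncorrelated sources add in power (mean-square): V_tot = √(ΣV_i²)
V_tot = √[(6.16×10⁻⁷)² + (1.06×10⁻⁶)² + (4.11×10⁻⁷)²] = 1.29×10⁻⁶ V = 1.29 µV

1.29 µV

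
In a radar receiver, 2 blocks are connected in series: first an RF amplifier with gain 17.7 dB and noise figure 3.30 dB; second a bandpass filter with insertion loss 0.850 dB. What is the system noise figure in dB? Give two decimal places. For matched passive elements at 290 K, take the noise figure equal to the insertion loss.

3.31 dB

Convert to linear (a loss of L dB is a gain of −L dB): F_i = 10^(NF_i/10), G_i = 10^(G_i,dB/10)
  Stage 1: F_1 = 10^(3.30/10) = 2.138, G_1 = 10^(17.7/10) = 58.88
  Stage 2: F_2 = 10^(0.850/10) = 1.216, G_2 = 10^(−0.850/10) = 0.8222
Friis cascade:
  F = 2.138 + (1.216 − 1)/58.88 = 2.142
NF = 10 log₁₀(2.142) = 3.31 dB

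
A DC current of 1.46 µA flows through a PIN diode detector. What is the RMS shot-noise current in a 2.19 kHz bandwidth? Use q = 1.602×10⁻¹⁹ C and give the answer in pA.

32.0 pA

I_n = √(2qI·B)
2qI·B = 2 × 1.602×10⁻¹⁹ × 1.46×10⁻⁶ × 2.19×10³ = 1.02×10⁻²¹ A²
I_n = √(1.02×10⁻²¹) = 3.20×10⁻¹¹ A = 32.0 pA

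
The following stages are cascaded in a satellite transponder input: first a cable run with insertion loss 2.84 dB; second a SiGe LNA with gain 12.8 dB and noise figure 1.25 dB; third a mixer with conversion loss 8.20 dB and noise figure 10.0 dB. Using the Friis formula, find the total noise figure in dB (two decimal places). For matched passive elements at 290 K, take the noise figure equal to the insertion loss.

Convert to linear (a loss of L dB is a gain of −L dB): F_i = 10^(NF_i/10), G_i = 10^(G_i,dB/10)
  Stage 1: F_1 = 10^(2.84/10) = 1.923, G_1 = 10^(−2.84/10) = 0.5200
  Stage 2: F_2 = 10^(1.25/10) = 1.334, G_2 = 10^(12.8/10) = 19.05
  Stage 3: F_3 = 10^(10.0/10) = 10.00, G_3 = 10^(−8.20/10) = 0.1514
Friis cascade:
  F = 1.923 + (1.334 − 1)/0.5200 + (10.00 − 1)/9.908 = 3.473
NF = 10 log₁₀(3.473) = 5.41 dB

5.41 dB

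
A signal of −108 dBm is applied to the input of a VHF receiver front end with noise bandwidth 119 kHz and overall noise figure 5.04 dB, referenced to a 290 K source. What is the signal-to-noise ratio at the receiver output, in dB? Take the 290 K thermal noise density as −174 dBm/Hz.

10.2 dB

Noise floor: N = −174 + 10 log₁₀(B) + NF
10 log₁₀(1.19×10⁵) = 50.76 dB
N = −174 + 50.76 + 5.04 = −118.20 dBm
SNR = P_sig − N = −108 − (−118.20) = 10.20 dB → 10.2 dB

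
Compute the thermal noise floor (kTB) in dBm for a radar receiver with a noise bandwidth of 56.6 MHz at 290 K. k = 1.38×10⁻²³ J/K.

−96.4 dBm

P_n = kTB = 1.38×10⁻²³ × 290 × 5.66×10⁷ = 2.27×10⁻¹³ W
In dBm: 10 log₁₀(2.27×10⁻¹³ / 10⁻³) = −96.4 dBm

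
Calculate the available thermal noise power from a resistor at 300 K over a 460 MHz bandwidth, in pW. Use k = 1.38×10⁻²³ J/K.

1.90 pW

P_n = kTB = 1.38×10⁻²³ × 300 × 4.60×10⁸ = 1.90×10⁻¹² W = 1.90 pW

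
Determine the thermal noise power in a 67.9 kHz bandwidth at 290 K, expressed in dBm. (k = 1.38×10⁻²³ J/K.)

P_n = kTB = 1.38×10⁻²³ × 290 × 6.79×10⁴ = 2.72×10⁻¹⁶ W
In dBm: 10 log₁₀(2.72×10⁻¹⁶ / 10⁻³) = −125.7 dBm

−125.7 dBm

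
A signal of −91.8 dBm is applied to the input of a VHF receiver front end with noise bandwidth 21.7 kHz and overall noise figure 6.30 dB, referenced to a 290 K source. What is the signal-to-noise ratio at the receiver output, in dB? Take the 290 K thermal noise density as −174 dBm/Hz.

Noise floor: N = −174 + 10 log₁₀(B) + NF
10 log₁₀(2.17×10⁴) = 43.36 dB
N = −174 + 43.36 + 6.30 = −124.34 dBm
SNR = P_sig − N = −91.8 − (−124.34) = 32.54 dB → 32.5 dB

32.5 dB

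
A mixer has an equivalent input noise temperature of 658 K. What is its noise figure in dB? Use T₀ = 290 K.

5.14 dB

F = 1 + T_e/T₀ = 1 + 658/290 = 3.26897
NF = 10 log₁₀(3.26897) = 5.14 dB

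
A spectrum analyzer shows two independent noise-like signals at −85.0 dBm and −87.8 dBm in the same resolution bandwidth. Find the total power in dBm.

−83.2 dBm

Convert to linear, add, convert back:
P₁ = 3.16×10⁻¹² W, P₂ = 1.66×10⁻¹² W
P_tot = 4.82×10⁻¹² W → 10 log₁₀(P_tot / 10⁻³) = −83.2 dBm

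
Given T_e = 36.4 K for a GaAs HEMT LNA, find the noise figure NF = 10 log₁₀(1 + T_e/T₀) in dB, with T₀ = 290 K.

0.514 dB

F = 1 + T_e/T₀ = 1 + 36.4/290 = 1.12552
NF = 10 log₁₀(1.12552) = 0.514 dB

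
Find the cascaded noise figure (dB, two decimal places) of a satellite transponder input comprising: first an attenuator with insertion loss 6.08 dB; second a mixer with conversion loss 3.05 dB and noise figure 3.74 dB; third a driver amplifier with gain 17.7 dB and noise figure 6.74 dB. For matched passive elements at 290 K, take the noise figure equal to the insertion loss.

Convert to linear (a loss of L dB is a gain of −L dB): F_i = 10^(NF_i/10), G_i = 10^(G_i,dB/10)
  Stage 1: F_1 = 10^(6.08/10) = 4.055, G_1 = 10^(−6.08/10) = 0.2466
  Stage 2: F_2 = 10^(3.74/10) = 2.366, G_2 = 10^(−3.05/10) = 0.4955
  Stage 3: F_3 = 10^(6.74/10) = 4.721, G_3 = 10^(17.7/10) = 58.88
Friis cascade:
  F = 4.055 + (2.366 − 1)/0.2466 + (4.721 − 1)/0.1222 = 40.05
NF = 10 log₁₀(40.05) = 16.03 dB

16.03 dB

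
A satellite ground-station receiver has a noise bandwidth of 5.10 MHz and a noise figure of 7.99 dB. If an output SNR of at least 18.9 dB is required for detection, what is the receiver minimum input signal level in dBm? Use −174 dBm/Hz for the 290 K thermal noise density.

Sensitivity = −174 + 10 log₁₀(B) + NF + SNR_min
= −174 + 67.08 + 7.99 + 18.9
= −80.03 dBm → −80.0 dBm

−80.0 dBm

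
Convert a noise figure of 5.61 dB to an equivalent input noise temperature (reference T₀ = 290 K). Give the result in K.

F = 10^(5.61/10) = 3.63915
T_e = (F − 1)·T₀ = (3.63915 − 1) × 290 = 765 K

765 K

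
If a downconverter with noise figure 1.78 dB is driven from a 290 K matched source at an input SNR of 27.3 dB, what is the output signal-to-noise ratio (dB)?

25.52 dB

By definition F = SNR_in/SNR_out, so in dB: SNR_out = SNR_in − NF
SNR_out = 27.3 − 1.78 = 25.52 dB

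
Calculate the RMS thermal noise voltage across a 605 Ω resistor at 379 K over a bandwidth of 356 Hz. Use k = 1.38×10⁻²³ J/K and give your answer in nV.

67.1 nV

V_n = √(4kTRB)
4kTRB = 4 × 1.38×10⁻²³ × 379 × 6.05×10² × 3.56×10² = 4.51×10⁻¹⁵ V²
V_n = √(4.51×10⁻¹⁵) = 6.71×10⁻⁸ V = 67.1 nV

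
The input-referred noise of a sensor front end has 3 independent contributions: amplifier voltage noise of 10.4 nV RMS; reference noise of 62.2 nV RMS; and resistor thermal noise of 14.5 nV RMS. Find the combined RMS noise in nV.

Uncorrelated sources add in power (mean-square): V_tot = √(ΣV_i²)
V_tot = √[(1.04×10⁻⁸)² + (6.22×10⁻⁸)² + (1.45×10⁻⁸)²] = 6.47×10⁻⁸ V = 64.7 nV

64.7 nV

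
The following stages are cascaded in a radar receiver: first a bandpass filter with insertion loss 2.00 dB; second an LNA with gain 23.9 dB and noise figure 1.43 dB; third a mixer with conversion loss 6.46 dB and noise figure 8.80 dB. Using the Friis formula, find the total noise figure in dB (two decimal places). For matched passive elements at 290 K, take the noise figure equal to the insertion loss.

3.51 dB

Convert to linear (a loss of L dB is a gain of −L dB): F_i = 10^(NF_i/10), G_i = 10^(G_i,dB/10)
  Stage 1: F_1 = 10^(2.00/10) = 1.585, G_1 = 10^(−2.00/10) = 0.6310
  Stage 2: F_2 = 10^(1.43/10) = 1.390, G_2 = 10^(23.9/10) = 245.5
  Stage 3: F_3 = 10^(8.80/10) = 7.586, G_3 = 10^(−6.46/10) = 0.2259
Friis cascade:
  F = 1.585 + (1.390 − 1)/0.6310 + (7.586 − 1)/154.9 = 2.245
NF = 10 log₁₀(2.245) = 3.51 dB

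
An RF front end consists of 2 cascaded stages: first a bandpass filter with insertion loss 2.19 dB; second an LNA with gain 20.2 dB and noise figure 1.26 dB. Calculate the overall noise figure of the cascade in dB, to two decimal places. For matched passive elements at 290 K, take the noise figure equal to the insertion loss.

Convert to linear (a loss of L dB is a gain of −L dB): F_i = 10^(NF_i/10), G_i = 10^(G_i,dB/10)
  Stage 1: F_1 = 10^(2.19/10) = 1.656, G_1 = 10^(−2.19/10) = 0.6039
  Stage 2: F_2 = 10^(1.26/10) = 1.337, G_2 = 10^(20.2/10) = 104.7
Friis cascade:
  F = 1.656 + (1.337 − 1)/0.6039 = 2.213
NF = 10 log₁₀(2.213) = 3.45 dB

3.45 dB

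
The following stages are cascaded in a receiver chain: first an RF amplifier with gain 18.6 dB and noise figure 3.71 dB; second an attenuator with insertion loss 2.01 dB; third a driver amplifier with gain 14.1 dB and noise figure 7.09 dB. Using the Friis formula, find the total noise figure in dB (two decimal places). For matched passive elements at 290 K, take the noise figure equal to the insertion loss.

Convert to linear (a loss of L dB is a gain of −L dB): F_i = 10^(NF_i/10), G_i = 10^(G_i,dB/10)
  Stage 1: F_1 = 10^(3.71/10) = 2.350, G_1 = 10^(18.6/10) = 72.44
  Stage 2: F_2 = 10^(2.01/10) = 1.589, G_2 = 10^(−2.01/10) = 0.6295
  Stage 3: F_3 = 10^(7.09/10) = 5.117, G_3 = 10^(14.1/10) = 25.70
Friis cascade:
  F = 2.350 + (1.589 − 1)/72.44 + (5.117 − 1)/45.60 = 2.448
NF = 10 log₁₀(2.448) = 3.89 dB

3.89 dB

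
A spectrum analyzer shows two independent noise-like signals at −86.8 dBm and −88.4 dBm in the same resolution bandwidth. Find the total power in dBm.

Convert to linear, add, convert back:
P₁ = 2.09×10⁻¹² W, P₂ = 1.45×10⁻¹² W
P_tot = 3.53×10⁻¹² W → 10 log₁₀(P_tot / 10⁻³) = −84.5 dBm

−84.5 dBm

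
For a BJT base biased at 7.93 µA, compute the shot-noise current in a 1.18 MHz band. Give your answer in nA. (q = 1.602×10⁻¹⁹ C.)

I_n = √(2qI·B)
2qI·B = 2 × 1.602×10⁻¹⁹ × 7.93×10⁻⁶ × 1.18×10⁶ = 3.00×10⁻¹⁸ A²
I_n = √(3.00×10⁻¹⁸) = 1.73×10⁻⁹ A = 1.73 nA

1.73 nA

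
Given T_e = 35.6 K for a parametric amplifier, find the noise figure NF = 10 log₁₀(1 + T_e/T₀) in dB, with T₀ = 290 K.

F = 1 + T_e/T₀ = 1 + 35.6/290 = 1.12276
NF = 10 log₁₀(1.12276) = 0.503 dB

0.503 dB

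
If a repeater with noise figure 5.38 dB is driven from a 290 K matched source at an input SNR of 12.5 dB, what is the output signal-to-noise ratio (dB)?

By definition F = SNR_in/SNR_out, so in dB: SNR_out = SNR_in − NF
SNR_out = 12.5 − 5.38 = 7.12 dB

7.12 dB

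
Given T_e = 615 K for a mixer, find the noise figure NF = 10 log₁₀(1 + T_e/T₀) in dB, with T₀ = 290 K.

4.94 dB

F = 1 + T_e/T₀ = 1 + 615/290 = 3.12069
NF = 10 log₁₀(3.12069) = 4.94 dB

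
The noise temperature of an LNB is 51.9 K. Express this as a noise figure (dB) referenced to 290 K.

0.715 dB

F = 1 + T_e/T₀ = 1 + 51.9/290 = 1.17897
NF = 10 log₁₀(1.17897) = 0.715 dB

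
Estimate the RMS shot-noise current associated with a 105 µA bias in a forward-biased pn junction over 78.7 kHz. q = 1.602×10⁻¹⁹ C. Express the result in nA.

I_n = √(2qI·B)
2qI·B = 2 × 1.602×10⁻¹⁹ × 1.05×10⁻⁴ × 7.87×10⁴ = 2.65×10⁻¹⁸ A²
I_n = √(2.65×10⁻¹⁸) = 1.63×10⁻⁹ A = 1.63 nA

1.63 nA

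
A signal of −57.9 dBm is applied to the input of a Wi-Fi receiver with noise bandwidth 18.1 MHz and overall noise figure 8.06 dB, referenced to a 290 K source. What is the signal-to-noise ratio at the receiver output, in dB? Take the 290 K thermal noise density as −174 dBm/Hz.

Noise floor: N = −174 + 10 log₁₀(B) + NF
10 log₁₀(1.81×10⁷) = 72.58 dB
N = −174 + 72.58 + 8.06 = −93.36 dBm
SNR = P_sig − N = −57.9 − (−93.36) = 35.46 dB → 35.5 dB

35.5 dB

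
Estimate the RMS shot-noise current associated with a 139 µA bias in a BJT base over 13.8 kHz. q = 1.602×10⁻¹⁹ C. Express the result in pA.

784 pA

I_n = √(2qI·B)
2qI·B = 2 × 1.602×10⁻¹⁹ × 1.39×10⁻⁴ × 1.38×10⁴ = 6.15×10⁻¹⁹ A²
I_n = √(6.15×10⁻¹⁹) = 7.84×10⁻¹⁰ A = 784 pA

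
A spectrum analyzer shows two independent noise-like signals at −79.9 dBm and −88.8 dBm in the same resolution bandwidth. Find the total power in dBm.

−79.4 dBm

Convert to linear, add, convert back:
P₁ = 1.02×10⁻¹¹ W, P₂ = 1.32×10⁻¹² W
P_tot = 1.16×10⁻¹¹ W → 10 log₁₀(P_tot / 10⁻³) = −79.4 dBm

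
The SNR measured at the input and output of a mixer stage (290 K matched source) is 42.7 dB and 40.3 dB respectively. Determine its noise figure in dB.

NF (dB) = SNR_in(dB) − SNR_out(dB) when the source is at T₀
NF = 42.7 − 40.3 = 2.4 dB

2.4 dB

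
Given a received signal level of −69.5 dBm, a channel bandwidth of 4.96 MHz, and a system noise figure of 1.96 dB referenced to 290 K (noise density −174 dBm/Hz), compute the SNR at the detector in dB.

Noise floor: N = −174 + 10 log₁₀(B) + NF
10 log₁₀(4.96×10⁶) = 66.95 dB
N = −174 + 66.95 + 1.96 = −105.09 dBm
SNR = P_sig − N = −69.5 − (−105.09) = 35.59 dB → 35.6 dB

35.6 dB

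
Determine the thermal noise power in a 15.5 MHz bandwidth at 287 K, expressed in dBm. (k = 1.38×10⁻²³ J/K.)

−102.1 dBm

P_n = kTB = 1.38×10⁻²³ × 287 × 1.55×10⁷ = 6.14×10⁻¹⁴ W
In dBm: 10 log₁₀(6.14×10⁻¹⁴ / 10⁻³) = −102.1 dBm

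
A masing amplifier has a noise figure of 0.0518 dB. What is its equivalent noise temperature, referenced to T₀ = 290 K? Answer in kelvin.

F = 10^(0.0518/10) = 1.012
T_e = (F − 1)·T₀ = (1.012 − 1) × 290 = 3.48 K

3.48 K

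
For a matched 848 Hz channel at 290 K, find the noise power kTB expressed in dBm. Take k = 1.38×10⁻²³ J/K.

−144.7 dBm

P_n = kTB = 1.38×10⁻²³ × 290 × 8.48×10² = 3.39×10⁻¹⁸ W
In dBm: 10 log₁₀(3.39×10⁻¹⁸ / 10⁻³) = −144.7 dBm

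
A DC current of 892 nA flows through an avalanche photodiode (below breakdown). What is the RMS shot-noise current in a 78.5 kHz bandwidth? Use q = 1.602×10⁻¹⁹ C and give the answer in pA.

I_n = √(2qI·B)
2qI·B = 2 × 1.602×10⁻¹⁹ × 8.92×10⁻⁷ × 7.85×10⁴ = 2.24×10⁻²⁰ A²
I_n = √(2.24×10⁻²⁰) = 1.50×10⁻¹⁰ A = 150 pA

150 pA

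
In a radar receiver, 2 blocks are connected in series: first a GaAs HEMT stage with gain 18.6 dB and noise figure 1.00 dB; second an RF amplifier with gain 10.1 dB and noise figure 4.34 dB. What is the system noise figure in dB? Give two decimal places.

1.08 dB

Convert to linear (a loss of L dB is a gain of −L dB): F_i = 10^(NF_i/10), G_i = 10^(G_i,dB/10)
  Stage 1: F_1 = 10^(1.00/10) = 1.259, G_1 = 10^(18.6/10) = 72.44
  Stage 2: F_2 = 10^(4.34/10) = 2.716, G_2 = 10^(10.1/10) = 10.23
Friis cascade:
  F = 1.259 + (2.716 − 1)/72.44 = 1.283
NF = 10 log₁₀(1.283) = 1.08 dB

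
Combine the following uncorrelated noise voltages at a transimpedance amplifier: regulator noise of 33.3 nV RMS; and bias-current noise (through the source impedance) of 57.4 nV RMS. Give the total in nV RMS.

Uncorrelated sources add in power (mean-square): V_tot = √(ΣV_i²)
V_tot = √[(3.33×10⁻⁸)² + (5.74×10⁻⁸)²] = 6.64×10⁻⁸ V = 66.4 nV

66.4 nV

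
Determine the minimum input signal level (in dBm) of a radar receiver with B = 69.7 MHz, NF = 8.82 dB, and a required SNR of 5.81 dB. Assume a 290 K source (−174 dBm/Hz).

−80.9 dBm

Sensitivity = −174 + 10 log₁₀(B) + NF + SNR_min
= −174 + 78.43 + 8.82 + 5.81
= −80.94 dBm → −80.9 dBm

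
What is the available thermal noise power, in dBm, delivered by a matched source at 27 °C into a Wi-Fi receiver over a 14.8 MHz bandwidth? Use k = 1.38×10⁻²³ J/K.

T = 27 °C + 273.15 = 300.15 K
P_n = kTB = 1.38×10⁻²³ × 300.15 × 1.48×10⁷ = 6.13×10⁻¹⁴ W
In dBm: 10 log₁₀(6.13×10⁻¹⁴ / 10⁻³) = −102.1 dBm

−102.1 dBm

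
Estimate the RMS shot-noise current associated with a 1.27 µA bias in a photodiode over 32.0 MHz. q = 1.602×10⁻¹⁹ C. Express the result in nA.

I_n = √(2qI·B)
2qI·B = 2 × 1.602×10⁻¹⁹ × 1.27×10⁻⁶ × 3.20×10⁷ = 1.30×10⁻¹⁷ A²
I_n = √(1.30×10⁻¹⁷) = 3.61×10⁻⁹ A = 3.61 nA

3.61 nA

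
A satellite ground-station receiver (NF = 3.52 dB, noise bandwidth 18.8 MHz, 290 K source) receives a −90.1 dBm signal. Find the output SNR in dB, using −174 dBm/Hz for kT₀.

7.6 dB

Noise floor: N = −174 + 10 log₁₀(B) + NF
10 log₁₀(1.88×10⁷) = 72.74 dB
N = −174 + 72.74 + 3.52 = −97.74 dBm
SNR = P_sig − N = −90.1 − (−97.74) = 7.64 dB → 7.6 dB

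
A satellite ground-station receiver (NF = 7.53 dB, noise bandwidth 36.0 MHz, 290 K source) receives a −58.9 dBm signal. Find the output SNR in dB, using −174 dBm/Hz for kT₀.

Noise floor: N = −174 + 10 log₁₀(B) + NF
10 log₁₀(3.60×10⁷) = 75.56 dB
N = −174 + 75.56 + 7.53 = −90.91 dBm
SNR = P_sig − N = −58.9 − (−90.91) = 32.01 dB → 32.0 dB

32.0 dB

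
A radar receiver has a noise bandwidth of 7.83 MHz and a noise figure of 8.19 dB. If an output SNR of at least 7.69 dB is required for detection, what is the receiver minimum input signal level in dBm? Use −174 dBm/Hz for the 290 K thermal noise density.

−89.2 dBm

Sensitivity = −174 + 10 log₁₀(B) + NF + SNR_min
= −174 + 68.94 + 8.19 + 7.69
= −89.18 dBm → −89.2 dBm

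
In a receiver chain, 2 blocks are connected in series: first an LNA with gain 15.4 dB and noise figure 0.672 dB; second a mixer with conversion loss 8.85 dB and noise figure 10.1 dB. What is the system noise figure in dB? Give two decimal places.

1.56 dB

Convert to linear (a loss of L dB is a gain of −L dB): F_i = 10^(NF_i/10), G_i = 10^(G_i,dB/10)
  Stage 1: F_1 = 10^(0.672/10) = 1.167, G_1 = 10^(15.4/10) = 34.67
  Stage 2: F_2 = 10^(10.1/10) = 10.23, G_2 = 10^(−8.85/10) = 0.1303
Friis cascade:
  F = 1.167 + (10.23 − 1)/34.67 = 1.434
NF = 10 log₁₀(1.434) = 1.56 dB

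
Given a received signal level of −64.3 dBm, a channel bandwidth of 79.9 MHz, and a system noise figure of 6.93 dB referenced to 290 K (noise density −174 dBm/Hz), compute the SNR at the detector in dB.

Noise floor: N = −174 + 10 log₁₀(B) + NF
10 log₁₀(7.99×10⁷) = 79.03 dB
N = −174 + 79.03 + 6.93 = −88.04 dBm
SNR = P_sig − N = −64.3 − (−88.04) = 23.74 dB → 23.7 dB

23.7 dB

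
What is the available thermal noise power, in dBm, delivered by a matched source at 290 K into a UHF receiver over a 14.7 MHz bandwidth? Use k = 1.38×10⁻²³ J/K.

P_n = kTB = 1.38×10⁻²³ × 290 × 1.47×10⁷ = 5.88×10⁻¹⁴ W
In dBm: 10 log₁₀(5.88×10⁻¹⁴ / 10⁻³) = −102.3 dBm

−102.3 dBm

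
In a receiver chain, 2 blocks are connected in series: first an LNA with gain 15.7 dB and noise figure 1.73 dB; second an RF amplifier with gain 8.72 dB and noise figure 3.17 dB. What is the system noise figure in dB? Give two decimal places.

Convert to linear (a loss of L dB is a gain of −L dB): F_i = 10^(NF_i/10), G_i = 10^(G_i,dB/10)
  Stage 1: F_1 = 10^(1.73/10) = 1.489, G_1 = 10^(15.7/10) = 37.15
  Stage 2: F_2 = 10^(3.17/10) = 2.075, G_2 = 10^(8.72/10) = 7.447
Friis cascade:
  F = 1.489 + (2.075 − 1)/37.15 = 1.518
NF = 10 log₁₀(1.518) = 1.81 dB

1.81 dB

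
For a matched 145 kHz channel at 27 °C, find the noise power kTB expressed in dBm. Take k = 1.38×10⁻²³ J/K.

−122.2 dBm

T = 27 °C + 273.15 = 300.15 K
P_n = kTB = 1.38×10⁻²³ × 300.15 × 1.45×10⁵ = 6.01×10⁻¹⁶ W
In dBm: 10 log₁₀(6.01×10⁻¹⁶ / 10⁻³) = −122.2 dBm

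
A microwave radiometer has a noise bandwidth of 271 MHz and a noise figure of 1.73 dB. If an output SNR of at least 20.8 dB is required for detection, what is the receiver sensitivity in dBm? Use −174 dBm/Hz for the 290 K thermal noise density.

Sensitivity = −174 + 10 log₁₀(B) + NF + SNR_min
= −174 + 84.33 + 1.73 + 20.8
= −67.14 dBm → −67.1 dBm

−67.1 dBm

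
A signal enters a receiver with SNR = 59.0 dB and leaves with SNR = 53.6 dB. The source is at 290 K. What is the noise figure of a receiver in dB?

NF (dB) = SNR_in(dB) − SNR_out(dB) when the source is at T₀
NF = 59.0 − 53.6 = 5.4 dB

5.4 dB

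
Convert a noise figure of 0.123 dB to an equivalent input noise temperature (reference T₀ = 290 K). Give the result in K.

F = 10^(0.123/10) = 1.02873
T_e = (F − 1)·T₀ = (1.02873 − 1) × 290 = 8.33 K

8.33 K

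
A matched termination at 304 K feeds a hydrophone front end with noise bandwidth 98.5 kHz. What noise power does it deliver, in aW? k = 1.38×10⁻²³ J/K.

P_n = kTB = 1.38×10⁻²³ × 304 × 9.85×10⁴ = 4.13×10⁻¹⁶ W = 413 aW

413 aW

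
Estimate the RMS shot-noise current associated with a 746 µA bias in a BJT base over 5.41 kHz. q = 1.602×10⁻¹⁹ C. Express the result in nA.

I_n = √(2qI·B)
2qI·B = 2 × 1.602×10⁻¹⁹ × 7.46×10⁻⁴ × 5.41×10³ = 1.29×10⁻¹⁸ A²
I_n = √(1.29×10⁻¹⁸) = 1.14×10⁻⁹ A = 1.14 nA

1.14 nA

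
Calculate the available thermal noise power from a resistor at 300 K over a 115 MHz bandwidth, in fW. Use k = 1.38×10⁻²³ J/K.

P_n = kTB = 1.38×10⁻²³ × 300 × 1.15×10⁸ = 4.76×10⁻¹³ W = 476 fW

476 fW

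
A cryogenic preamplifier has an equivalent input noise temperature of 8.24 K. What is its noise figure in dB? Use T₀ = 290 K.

0.122 dB

F = 1 + T_e/T₀ = 1 + 8.24/290 = 1.02841
NF = 10 log₁₀(1.02841) = 0.122 dB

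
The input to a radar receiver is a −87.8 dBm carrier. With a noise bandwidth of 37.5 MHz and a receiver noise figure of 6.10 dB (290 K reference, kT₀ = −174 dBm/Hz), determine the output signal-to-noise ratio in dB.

Noise floor: N = −174 + 10 log₁₀(B) + NF
10 log₁₀(3.75×10⁷) = 75.74 dB
N = −174 + 75.74 + 6.10 = −92.16 dBm
SNR = P_sig − N = −87.8 − (−92.16) = 4.36 dB → 4.4 dB

4.4 dB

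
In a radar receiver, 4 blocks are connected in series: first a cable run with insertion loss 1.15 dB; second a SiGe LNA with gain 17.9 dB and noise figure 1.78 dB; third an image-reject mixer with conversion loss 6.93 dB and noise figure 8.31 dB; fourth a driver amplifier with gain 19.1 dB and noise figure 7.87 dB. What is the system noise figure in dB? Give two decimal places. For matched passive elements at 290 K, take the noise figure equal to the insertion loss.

Convert to linear (a loss of L dB is a gain of −L dB): F_i = 10^(NF_i/10), G_i = 10^(G_i,dB/10)
  Stage 1: F_1 = 10^(1.15/10) = 1.303, G_1 = 10^(−1.15/10) = 0.7674
  Stage 2: F_2 = 10^(1.78/10) = 1.507, G_2 = 10^(17.9/10) = 61.66
  Stage 3: F_3 = 10^(8.31/10) = 6.776, G_3 = 10^(−6.93/10) = 0.2028
  Stage 4: F_4 = 10^(7.87/10) = 6.124, G_4 = 10^(19.1/10) = 81.28
Friis cascade:
  F = 1.303 + (1.507 − 1)/0.7674 + (6.776 − 1)/47.32 + (6.124 − 1)/9.594 = 2.619
NF = 10 log₁₀(2.619) = 4.18 dB

4.18 dB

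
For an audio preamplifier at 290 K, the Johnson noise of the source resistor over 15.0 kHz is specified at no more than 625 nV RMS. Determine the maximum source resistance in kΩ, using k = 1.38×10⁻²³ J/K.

Johnson–Nyquist: V_n = √(4kTRB) ⇒ R = V_n² / (4kTB)
4kTB = 4 × 1.38×10⁻²³ × 290 × 1.50×10⁴ = 2.40×10⁻¹⁶
R = (6.25×10⁻⁷)² / 2.40×10⁻¹⁶ = 1.63×10³ Ω = 1.63 kΩ

1.63 kΩ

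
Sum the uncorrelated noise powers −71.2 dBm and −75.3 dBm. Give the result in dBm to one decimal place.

Convert to linear, add, convert back:
P₁ = 7.59×10⁻¹¹ W, P₂ = 2.95×10⁻¹¹ W
P_tot = 1.05×10⁻¹⁰ W → 10 log₁₀(P_tot / 10⁻³) = −69.8 dBm

−69.8 dBm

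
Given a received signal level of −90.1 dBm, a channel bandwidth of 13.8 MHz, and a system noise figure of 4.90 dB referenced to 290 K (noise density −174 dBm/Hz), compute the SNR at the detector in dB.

Noise floor: N = −174 + 10 log₁₀(B) + NF
10 log₁₀(1.38×10⁷) = 71.4 dB
N = −174 + 71.4 + 4.90 = −97.70 dBm
SNR = P_sig − N = −90.1 − (−97.70) = 7.60 dB → 7.6 dB

7.6 dB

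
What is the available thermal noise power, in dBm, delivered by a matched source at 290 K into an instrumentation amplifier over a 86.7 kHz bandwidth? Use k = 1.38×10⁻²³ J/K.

P_n = kTB = 1.38×10⁻²³ × 290 × 8.67×10⁴ = 3.47×10⁻¹⁶ W
In dBm: 10 log₁₀(3.47×10⁻¹⁶ / 10⁻³) = −124.6 dBm

−124.6 dBm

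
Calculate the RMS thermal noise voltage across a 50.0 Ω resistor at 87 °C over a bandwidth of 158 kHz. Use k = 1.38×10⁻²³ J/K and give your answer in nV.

396 nV

T = 87 °C + 273.15 = 360.15 K
V_n = √(4kTRB)
4kTRB = 4 × 1.38×10⁻²³ × 360.15 × 5.00×10¹ × 1.58×10⁵ = 1.57×10⁻¹³ V²
V_n = √(1.57×10⁻¹³) = 3.96×10⁻⁷ V = 396 nV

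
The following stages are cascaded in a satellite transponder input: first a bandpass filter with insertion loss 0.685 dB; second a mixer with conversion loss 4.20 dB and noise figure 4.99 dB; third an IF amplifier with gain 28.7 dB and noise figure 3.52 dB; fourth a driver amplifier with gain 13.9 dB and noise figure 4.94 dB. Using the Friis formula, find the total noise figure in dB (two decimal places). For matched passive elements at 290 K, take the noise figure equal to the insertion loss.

8.78 dB

Convert to linear (a loss of L dB is a gain of −L dB): F_i = 10^(NF_i/10), G_i = 10^(G_i,dB/10)
  Stage 1: F_1 = 10^(0.685/10) = 1.171, G_1 = 10^(−0.685/10) = 0.8541
  Stage 2: F_2 = 10^(4.99/10) = 3.155, G_2 = 10^(−4.20/10) = 0.3802
  Stage 3: F_3 = 10^(3.52/10) = 2.249, G_3 = 10^(28.7/10) = 741.3
  Stage 4: F_4 = 10^(4.94/10) = 3.119, G_4 = 10^(13.9/10) = 24.55
Friis cascade:
  F = 1.171 + (3.155 − 1)/0.8541 + (2.249 − 1)/0.3247 + (3.119 − 1)/240.7 = 7.549
NF = 10 log₁₀(7.549) = 8.78 dB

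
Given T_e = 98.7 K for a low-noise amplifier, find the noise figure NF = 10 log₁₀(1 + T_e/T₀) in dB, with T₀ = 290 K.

F = 1 + T_e/T₀ = 1 + 98.7/290 = 1.34034
NF = 10 log₁₀(1.34034) = 1.27 dB

1.27 dB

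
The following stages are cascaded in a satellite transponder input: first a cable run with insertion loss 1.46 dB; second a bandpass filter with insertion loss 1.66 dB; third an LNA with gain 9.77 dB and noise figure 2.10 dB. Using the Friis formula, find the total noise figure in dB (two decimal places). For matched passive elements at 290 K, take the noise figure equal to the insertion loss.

5.22 dB

Convert to linear (a loss of L dB is a gain of −L dB): F_i = 10^(NF_i/10), G_i = 10^(G_i,dB/10)
  Stage 1: F_1 = 10^(1.46/10) = 1.400, G_1 = 10^(−1.46/10) = 0.7145
  Stage 2: F_2 = 10^(1.66/10) = 1.466, G_2 = 10^(−1.66/10) = 0.6823
  Stage 3: F_3 = 10^(2.10/10) = 1.622, G_3 = 10^(9.77/10) = 9.484
Friis cascade:
  F = 1.400 + (1.466 − 1)/0.7145 + (1.622 − 1)/0.4875 = 3.327
NF = 10 log₁₀(3.327) = 5.22 dB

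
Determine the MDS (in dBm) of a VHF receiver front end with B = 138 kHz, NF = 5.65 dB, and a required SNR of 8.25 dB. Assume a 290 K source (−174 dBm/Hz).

Sensitivity = −174 + 10 log₁₀(B) + NF + SNR_min
= −174 + 51.4 + 5.65 + 8.25
= −108.70 dBm → −108.7 dBm

−108.7 dBm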